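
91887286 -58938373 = 32948913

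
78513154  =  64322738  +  14190416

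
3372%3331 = 41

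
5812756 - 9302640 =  - 3489884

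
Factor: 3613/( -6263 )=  - 3613^1*6263^( - 1)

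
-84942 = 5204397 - 5289339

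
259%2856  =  259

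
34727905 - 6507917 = 28219988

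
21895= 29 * 755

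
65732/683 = 96  +  164/683 = 96.24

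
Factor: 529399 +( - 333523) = 195876= 2^2*3^2*5441^1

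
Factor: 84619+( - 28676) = 43^1*1301^1  =  55943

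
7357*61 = 448777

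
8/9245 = 8/9245 = 0.00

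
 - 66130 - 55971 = -122101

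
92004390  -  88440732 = 3563658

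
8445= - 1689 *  ( - 5 ) 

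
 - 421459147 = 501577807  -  923036954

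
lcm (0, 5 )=0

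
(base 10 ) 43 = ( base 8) 53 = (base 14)31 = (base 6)111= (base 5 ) 133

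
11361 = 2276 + 9085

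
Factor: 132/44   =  3^1 = 3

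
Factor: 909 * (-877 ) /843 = -3^1 * 101^1*  281^( - 1) *877^1  =  - 265731/281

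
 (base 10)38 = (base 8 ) 46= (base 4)212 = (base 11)35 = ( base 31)17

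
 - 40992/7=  - 5856 =-5856.00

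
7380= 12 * 615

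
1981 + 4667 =6648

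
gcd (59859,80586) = 9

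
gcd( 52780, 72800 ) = 1820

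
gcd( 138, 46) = 46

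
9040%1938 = 1288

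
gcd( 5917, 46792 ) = 1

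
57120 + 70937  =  128057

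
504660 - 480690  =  23970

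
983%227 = 75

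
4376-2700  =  1676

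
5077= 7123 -2046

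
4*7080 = 28320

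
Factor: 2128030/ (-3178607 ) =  - 2^1*5^1*41^( - 1)*241^1*883^1*77527^( - 1 )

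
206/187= 206/187 =1.10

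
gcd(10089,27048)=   3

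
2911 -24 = 2887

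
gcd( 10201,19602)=1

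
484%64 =36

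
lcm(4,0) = 0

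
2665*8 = 21320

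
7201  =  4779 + 2422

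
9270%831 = 129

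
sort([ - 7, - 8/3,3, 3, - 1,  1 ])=[ - 7, - 8/3, - 1,1, 3, 3 ]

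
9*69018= 621162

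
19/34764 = 19/34764 = 0.00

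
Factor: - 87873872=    - 2^4*5492117^1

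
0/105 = 0=0.00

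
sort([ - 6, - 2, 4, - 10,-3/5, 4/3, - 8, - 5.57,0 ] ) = [-10,  -  8, - 6, - 5.57,  -  2,- 3/5,  0,  4/3, 4]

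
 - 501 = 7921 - 8422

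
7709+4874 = 12583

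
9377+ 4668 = 14045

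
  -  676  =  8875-9551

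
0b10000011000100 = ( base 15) 2743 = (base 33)7N6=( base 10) 8388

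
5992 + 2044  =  8036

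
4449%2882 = 1567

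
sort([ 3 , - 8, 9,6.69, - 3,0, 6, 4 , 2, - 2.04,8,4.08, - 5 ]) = [-8,-5,-3, - 2.04,0, 2,  3, 4, 4.08,6,6.69 , 8,  9 ]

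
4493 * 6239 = 28031827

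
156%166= 156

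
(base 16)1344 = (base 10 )4932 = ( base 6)34500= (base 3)20202200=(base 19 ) DCB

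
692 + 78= 770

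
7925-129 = 7796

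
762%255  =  252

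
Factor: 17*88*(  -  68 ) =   -  2^5*11^1*17^2 = - 101728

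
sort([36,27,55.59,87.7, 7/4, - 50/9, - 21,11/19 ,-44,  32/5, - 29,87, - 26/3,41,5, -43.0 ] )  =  [ - 44, - 43.0,  -  29, - 21,-26/3, - 50/9,11/19,7/4,5,32/5,27, 36 , 41,55.59, 87, 87.7]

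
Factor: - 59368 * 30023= - 1782405464 = - 2^3*7^1 * 41^1*181^1*4289^1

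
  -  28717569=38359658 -67077227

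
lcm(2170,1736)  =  8680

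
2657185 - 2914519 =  - 257334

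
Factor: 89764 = 2^2*22441^1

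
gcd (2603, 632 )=1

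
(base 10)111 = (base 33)3C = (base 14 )7D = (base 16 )6f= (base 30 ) 3L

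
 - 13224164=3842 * ( - 3442 )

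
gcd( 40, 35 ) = 5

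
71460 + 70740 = 142200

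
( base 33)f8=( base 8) 767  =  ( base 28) hr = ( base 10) 503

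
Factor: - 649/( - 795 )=3^( - 1 ) * 5^(-1)*11^1*53^( - 1 )*59^1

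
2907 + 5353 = 8260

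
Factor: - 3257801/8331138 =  - 2^( - 1)*3^(-2) * 462841^( - 1)*3257801^1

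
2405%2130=275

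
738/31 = 23 + 25/31 = 23.81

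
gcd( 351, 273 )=39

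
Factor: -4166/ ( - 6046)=2083/3023 = 2083^1*3023^( - 1)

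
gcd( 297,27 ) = 27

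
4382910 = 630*6957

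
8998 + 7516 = 16514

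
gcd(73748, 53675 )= 1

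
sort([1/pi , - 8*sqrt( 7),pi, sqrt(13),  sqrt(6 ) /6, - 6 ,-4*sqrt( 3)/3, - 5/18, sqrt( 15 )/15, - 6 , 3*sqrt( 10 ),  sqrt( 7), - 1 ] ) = [-8*sqrt( 7), - 6, - 6,-4*sqrt( 3 ) /3,-1,-5/18,sqrt( 15 ) /15,1/pi, sqrt( 6)/6, sqrt( 7 ), pi,sqrt( 13), 3*sqrt (10) ] 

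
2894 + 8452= 11346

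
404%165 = 74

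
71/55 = 1 + 16/55 =1.29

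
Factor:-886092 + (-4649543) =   -  5^1*7^1*158161^1= - 5535635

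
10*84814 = 848140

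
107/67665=107/67665= 0.00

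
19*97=1843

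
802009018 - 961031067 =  - 159022049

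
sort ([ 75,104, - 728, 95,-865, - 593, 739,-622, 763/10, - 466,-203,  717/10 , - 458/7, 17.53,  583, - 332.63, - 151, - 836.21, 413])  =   [ - 865  , - 836.21, - 728 , - 622 , - 593, - 466, - 332.63, - 203,-151,-458/7, 17.53, 717/10, 75,763/10,  95, 104,413,583, 739]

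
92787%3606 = 2637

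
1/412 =1/412  =  0.00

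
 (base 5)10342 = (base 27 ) qk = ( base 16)2d2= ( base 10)722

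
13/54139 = 13/54139 = 0.00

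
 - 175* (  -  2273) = 397775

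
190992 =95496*2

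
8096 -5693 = 2403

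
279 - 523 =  - 244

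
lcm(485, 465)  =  45105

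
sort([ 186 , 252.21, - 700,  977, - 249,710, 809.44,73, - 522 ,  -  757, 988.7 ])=[ - 757, - 700, - 522, - 249, 73,186 , 252.21 , 710,  809.44,977, 988.7 ]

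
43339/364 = 119 + 23/364  =  119.06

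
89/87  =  1 + 2/87 = 1.02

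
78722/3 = 26240+2/3 = 26240.67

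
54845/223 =54845/223 = 245.94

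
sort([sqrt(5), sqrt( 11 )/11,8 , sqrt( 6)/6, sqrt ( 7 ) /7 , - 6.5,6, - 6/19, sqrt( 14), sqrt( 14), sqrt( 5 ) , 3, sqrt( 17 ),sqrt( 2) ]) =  [- 6.5, - 6/19  ,  sqrt( 11 )/11,sqrt( 7) /7,  sqrt(6)/6 , sqrt( 2 ),sqrt(5), sqrt ( 5) , 3,sqrt( 14), sqrt ( 14 )  ,  sqrt( 17), 6,8 ] 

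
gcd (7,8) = 1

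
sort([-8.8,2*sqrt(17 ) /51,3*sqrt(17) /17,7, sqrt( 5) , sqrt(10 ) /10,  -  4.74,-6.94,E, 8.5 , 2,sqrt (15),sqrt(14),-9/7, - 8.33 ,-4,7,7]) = [ - 8.8, - 8.33,-6.94, - 4.74, -4, - 9/7,2*sqrt(17)/51,sqrt(10) /10, 3 * sqrt ( 17)/17,  2,sqrt(5 ), E,sqrt(14),sqrt( 15),7,7, 7,8.5 ]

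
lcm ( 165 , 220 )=660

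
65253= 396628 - 331375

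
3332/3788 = 833/947 = 0.88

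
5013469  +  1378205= 6391674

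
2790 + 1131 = 3921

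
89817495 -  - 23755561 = 113573056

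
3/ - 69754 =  - 1 + 69751/69754 = - 0.00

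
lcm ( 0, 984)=0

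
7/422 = 7/422 = 0.02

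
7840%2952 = 1936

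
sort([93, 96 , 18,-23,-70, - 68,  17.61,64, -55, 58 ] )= [ - 70,-68,-55, -23,17.61,18,58,64,93,96] 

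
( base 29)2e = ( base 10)72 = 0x48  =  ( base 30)2c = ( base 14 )52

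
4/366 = 2/183 = 0.01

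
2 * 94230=188460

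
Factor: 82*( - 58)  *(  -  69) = 2^2*3^1*23^1*29^1  *  41^1 = 328164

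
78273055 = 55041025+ 23232030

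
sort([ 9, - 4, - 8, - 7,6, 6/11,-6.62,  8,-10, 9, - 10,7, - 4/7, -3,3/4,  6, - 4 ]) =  [ - 10, -10,-8, - 7, - 6.62, - 4, - 4, - 3, - 4/7,  6/11,3/4, 6,6, 7, 8, 9 , 9]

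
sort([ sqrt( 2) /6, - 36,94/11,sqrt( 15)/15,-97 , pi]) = [ -97, - 36, sqrt(2)/6, sqrt(15)/15, pi,94/11]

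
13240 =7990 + 5250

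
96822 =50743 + 46079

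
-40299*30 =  - 1208970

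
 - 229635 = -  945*243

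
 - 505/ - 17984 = 505/17984 = 0.03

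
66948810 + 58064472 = 125013282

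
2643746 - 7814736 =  - 5170990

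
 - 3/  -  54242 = 3/54242 = 0.00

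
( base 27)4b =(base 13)92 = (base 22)59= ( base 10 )119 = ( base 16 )77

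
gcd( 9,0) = 9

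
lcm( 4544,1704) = 13632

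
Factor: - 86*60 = - 5160= - 2^3  *  3^1*5^1*43^1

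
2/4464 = 1/2232= 0.00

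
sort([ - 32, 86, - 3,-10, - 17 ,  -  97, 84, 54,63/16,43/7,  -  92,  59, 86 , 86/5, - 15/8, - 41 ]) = [ - 97,-92, - 41, - 32, - 17,-10,- 3,  -  15/8, 63/16, 43/7,86/5, 54  ,  59 , 84, 86, 86 ] 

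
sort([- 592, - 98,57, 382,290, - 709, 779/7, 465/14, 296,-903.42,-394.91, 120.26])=[ -903.42,- 709 , - 592, - 394.91, - 98,465/14,57,  779/7,120.26 , 290,296,382]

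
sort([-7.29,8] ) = [-7.29, 8] 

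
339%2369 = 339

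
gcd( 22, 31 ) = 1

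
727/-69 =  - 727/69 =- 10.54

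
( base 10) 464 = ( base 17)1A5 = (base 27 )h5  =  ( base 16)1D0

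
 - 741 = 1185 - 1926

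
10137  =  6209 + 3928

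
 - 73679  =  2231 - 75910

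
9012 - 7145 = 1867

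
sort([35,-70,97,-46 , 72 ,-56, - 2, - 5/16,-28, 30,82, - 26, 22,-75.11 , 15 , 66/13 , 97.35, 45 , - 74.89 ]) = [ - 75.11, - 74.89 , - 70,  -  56,-46,-28,-26,-2, - 5/16 , 66/13, 15,22,30, 35 , 45 , 72, 82 , 97 , 97.35 ]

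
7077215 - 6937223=139992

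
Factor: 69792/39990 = 11632/6665  =  2^4*5^( - 1 )*31^(  -  1 ) * 43^(  -  1)*727^1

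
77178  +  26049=103227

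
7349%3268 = 813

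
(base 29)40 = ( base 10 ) 116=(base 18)68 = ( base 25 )4g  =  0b1110100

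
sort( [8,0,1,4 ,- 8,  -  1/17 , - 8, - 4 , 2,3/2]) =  [ - 8, - 8, - 4, - 1/17, 0, 1,3/2,  2, 4,8 ]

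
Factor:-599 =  - 599^1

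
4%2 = 0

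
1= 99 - 98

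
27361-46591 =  - 19230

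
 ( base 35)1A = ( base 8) 55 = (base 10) 45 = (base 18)29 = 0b101101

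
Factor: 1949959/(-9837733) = - 11^1*401^( - 1) * 24533^( - 1)*177269^1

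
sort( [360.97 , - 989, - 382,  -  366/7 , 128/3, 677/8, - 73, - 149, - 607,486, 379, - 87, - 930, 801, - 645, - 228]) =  [ - 989, - 930 , -645, - 607, - 382,-228,  -  149, - 87, - 73, - 366/7, 128/3,  677/8,360.97, 379, 486,801] 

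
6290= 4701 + 1589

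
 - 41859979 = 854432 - 42714411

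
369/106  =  369/106 = 3.48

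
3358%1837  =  1521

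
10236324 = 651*15724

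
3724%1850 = 24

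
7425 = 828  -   - 6597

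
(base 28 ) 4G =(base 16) 80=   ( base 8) 200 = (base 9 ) 152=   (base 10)128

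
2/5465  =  2/5465 = 0.00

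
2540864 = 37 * 68672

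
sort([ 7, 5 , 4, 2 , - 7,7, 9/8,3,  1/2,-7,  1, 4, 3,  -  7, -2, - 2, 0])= [-7, - 7,  -  7, - 2, - 2, 0,1/2, 1, 9/8, 2,3, 3, 4,  4,  5,7,  7]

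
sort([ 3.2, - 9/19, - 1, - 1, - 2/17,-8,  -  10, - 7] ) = [-10,  -  8, - 7, - 1,-1, - 9/19, - 2/17,  3.2]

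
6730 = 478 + 6252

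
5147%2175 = 797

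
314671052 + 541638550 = 856309602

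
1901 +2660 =4561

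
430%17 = 5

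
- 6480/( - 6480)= 1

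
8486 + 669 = 9155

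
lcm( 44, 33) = 132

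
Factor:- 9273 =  - 3^1 * 11^1*281^1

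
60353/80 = 60353/80 = 754.41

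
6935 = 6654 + 281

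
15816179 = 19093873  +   - 3277694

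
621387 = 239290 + 382097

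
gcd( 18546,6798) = 66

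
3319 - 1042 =2277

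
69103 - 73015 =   -  3912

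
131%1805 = 131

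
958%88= 78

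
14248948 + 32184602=46433550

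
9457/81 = 116 + 61/81  =  116.75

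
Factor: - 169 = - 13^2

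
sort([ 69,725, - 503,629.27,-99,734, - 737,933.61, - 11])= [ - 737, - 503, - 99, - 11,69,629.27, 725,734,933.61]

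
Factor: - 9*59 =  - 531 = - 3^2 * 59^1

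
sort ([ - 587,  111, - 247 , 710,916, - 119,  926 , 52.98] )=[ - 587 , - 247, - 119 , 52.98, 111, 710,916, 926] 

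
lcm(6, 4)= 12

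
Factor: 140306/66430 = 5^( - 1)*7^( - 1)*13^( - 1)*31^2 = 961/455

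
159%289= 159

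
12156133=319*38107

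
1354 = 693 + 661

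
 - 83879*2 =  - 167758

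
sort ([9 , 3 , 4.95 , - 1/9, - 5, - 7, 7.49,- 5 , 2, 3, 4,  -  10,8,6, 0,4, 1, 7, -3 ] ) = [ - 10, - 7,-5, - 5, - 3, - 1/9,0,  1,2, 3, 3,4, 4,4.95,6,7 , 7.49, 8, 9] 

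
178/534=1/3  =  0.33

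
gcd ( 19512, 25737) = 3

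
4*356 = 1424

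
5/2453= 5/2453 = 0.00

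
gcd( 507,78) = 39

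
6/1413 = 2/471 = 0.00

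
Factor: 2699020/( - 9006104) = -2^( - 1)*5^1*134951^1*1125763^( - 1)= -674755/2251526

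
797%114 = 113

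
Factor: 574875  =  3^2*5^3* 7^1*73^1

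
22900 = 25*916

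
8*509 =4072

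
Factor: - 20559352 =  - 2^3*11^2*67^1*317^1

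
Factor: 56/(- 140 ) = -2/5 = - 2^1*5^( - 1 )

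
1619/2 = 1619/2 = 809.50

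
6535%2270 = 1995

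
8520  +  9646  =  18166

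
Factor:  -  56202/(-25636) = 2^(-1) * 3^1*13^( - 1) *19^1 = 57/26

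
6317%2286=1745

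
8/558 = 4/279= 0.01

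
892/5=178+ 2/5 = 178.40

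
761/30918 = 761/30918 = 0.02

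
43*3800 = 163400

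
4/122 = 2/61 = 0.03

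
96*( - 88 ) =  - 8448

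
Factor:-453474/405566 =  -549/491 = - 3^2 * 61^1*491^ ( - 1 )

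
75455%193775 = 75455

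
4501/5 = 4501/5 = 900.20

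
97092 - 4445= 92647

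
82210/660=124+37/66  =  124.56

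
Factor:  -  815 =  - 5^1*163^1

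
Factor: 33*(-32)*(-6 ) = 2^6*3^2*11^1 = 6336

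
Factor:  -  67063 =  - 199^1 *337^1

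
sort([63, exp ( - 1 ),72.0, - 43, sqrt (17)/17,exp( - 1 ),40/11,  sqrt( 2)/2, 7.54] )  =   [ - 43, sqrt ( 17 )/17,exp( - 1 ), exp( - 1),sqrt( 2 ) /2,40/11,7.54, 63,72.0]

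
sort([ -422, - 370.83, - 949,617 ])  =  [ - 949, - 422, - 370.83,617 ]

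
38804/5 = 38804/5 = 7760.80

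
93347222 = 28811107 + 64536115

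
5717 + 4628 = 10345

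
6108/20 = 1527/5 =305.40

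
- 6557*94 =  -616358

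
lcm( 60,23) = 1380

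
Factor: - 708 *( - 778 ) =550824  =  2^3*3^1*59^1 * 389^1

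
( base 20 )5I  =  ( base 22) 58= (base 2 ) 1110110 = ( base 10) 118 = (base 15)7D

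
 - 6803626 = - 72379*94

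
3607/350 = 10+ 107/350  =  10.31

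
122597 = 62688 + 59909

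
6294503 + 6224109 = 12518612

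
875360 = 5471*160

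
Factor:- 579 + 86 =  - 493 = - 17^1  *29^1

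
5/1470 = 1/294 = 0.00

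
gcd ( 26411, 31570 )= 77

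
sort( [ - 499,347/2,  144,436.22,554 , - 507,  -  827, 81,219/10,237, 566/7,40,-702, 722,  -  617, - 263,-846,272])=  [ - 846, - 827, - 702, - 617, - 507, - 499,  -  263,219/10, 40 , 566/7,81, 144,347/2,237,  272,436.22, 554,722]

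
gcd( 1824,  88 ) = 8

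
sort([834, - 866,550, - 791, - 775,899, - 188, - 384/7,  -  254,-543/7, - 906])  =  [ - 906, - 866, - 791, - 775, - 254, -188, - 543/7, - 384/7, 550, 834,899] 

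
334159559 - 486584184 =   -  152424625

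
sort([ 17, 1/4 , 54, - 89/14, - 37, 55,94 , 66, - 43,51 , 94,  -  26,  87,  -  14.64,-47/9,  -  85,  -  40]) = [  -  85, - 43, - 40, - 37, - 26, - 14.64 , - 89/14, - 47/9, 1/4, 17 , 51, 54, 55,66,  87, 94,94]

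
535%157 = 64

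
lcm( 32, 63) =2016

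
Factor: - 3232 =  - 2^5 * 101^1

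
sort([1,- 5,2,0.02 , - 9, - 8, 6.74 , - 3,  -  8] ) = [ - 9, - 8, - 8, - 5, - 3, 0.02,1 , 2,6.74] 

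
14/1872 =7/936  =  0.01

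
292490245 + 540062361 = 832552606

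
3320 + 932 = 4252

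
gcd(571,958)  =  1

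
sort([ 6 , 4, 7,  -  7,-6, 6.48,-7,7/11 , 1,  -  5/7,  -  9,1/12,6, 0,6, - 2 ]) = [-9,  -  7, - 7, - 6,  -  2, - 5/7,  0,  1/12, 7/11, 1, 4,6, 6,6,6.48,7 ]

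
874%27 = 10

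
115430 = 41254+74176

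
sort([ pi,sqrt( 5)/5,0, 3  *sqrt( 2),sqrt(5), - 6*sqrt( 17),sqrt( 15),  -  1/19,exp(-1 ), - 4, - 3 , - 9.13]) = [ - 6*sqrt( 17), - 9.13 ,  -  4, - 3, - 1/19 , 0, exp(-1),sqrt( 5) /5,sqrt(5),pi,sqrt( 15), 3*sqrt (2)]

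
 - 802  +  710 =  - 92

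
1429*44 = 62876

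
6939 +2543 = 9482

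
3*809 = 2427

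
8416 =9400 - 984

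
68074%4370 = 2524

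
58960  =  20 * 2948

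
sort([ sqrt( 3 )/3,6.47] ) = [ sqrt(3)/3,6.47]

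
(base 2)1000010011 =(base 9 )650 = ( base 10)531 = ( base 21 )146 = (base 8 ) 1023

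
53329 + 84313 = 137642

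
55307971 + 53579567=108887538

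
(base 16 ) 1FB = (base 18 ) 1a3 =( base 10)507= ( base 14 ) 283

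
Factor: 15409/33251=19/41 = 19^1*41^ (-1 )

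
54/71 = 54/71 = 0.76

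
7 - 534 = -527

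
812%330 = 152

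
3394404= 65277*52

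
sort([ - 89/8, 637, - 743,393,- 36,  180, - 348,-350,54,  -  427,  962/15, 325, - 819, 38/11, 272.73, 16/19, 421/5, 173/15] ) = [ - 819, - 743, - 427 , - 350, - 348,-36, - 89/8,16/19, 38/11,173/15, 54,962/15, 421/5,180,272.73,325, 393, 637 ] 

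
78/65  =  1+1/5 = 1.20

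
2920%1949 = 971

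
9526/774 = 12 + 119/387 = 12.31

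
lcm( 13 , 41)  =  533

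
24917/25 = 24917/25 = 996.68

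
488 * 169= 82472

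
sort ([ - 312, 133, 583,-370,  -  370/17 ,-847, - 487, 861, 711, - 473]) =[-847,- 487, - 473, - 370, - 312, - 370/17,133, 583, 711,  861 ] 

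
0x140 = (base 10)320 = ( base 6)1252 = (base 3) 102212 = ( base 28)bc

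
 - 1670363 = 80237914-81908277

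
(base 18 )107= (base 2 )101001011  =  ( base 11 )281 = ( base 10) 331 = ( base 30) B1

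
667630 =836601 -168971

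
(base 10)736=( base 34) lm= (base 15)341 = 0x2E0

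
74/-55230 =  - 1 + 27578/27615 = - 0.00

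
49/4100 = 49/4100 = 0.01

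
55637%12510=5597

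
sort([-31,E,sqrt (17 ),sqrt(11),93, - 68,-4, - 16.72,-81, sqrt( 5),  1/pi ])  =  [ - 81,-68, - 31,-16.72, - 4,1/pi,sqrt( 5 ),E , sqrt ( 11 ) , sqrt( 17),  93 ] 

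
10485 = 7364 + 3121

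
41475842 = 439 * 94478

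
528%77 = 66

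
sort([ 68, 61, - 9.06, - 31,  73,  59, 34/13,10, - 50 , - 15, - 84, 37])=[ - 84, - 50, - 31, - 15, - 9.06, 34/13,10, 37, 59, 61, 68, 73] 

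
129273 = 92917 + 36356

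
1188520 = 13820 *86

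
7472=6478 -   -  994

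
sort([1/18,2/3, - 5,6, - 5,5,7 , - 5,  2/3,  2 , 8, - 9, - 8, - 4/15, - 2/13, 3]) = [  -  9, - 8, - 5, - 5, - 5, - 4/15, - 2/13,1/18,2/3, 2/3, 2,3,5, 6, 7,8]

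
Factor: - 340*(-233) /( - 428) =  - 19805/107 = -  5^1*17^1*107^( - 1 )* 233^1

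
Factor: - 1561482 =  - 2^1 * 3^2*13^1 * 6673^1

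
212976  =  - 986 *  ( - 216) 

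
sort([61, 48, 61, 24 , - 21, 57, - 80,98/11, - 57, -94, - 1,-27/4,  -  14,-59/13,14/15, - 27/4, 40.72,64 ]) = [ - 94 ,- 80, - 57, - 21, - 14 , - 27/4, - 27/4, - 59/13, - 1,14/15,98/11,  24, 40.72, 48, 57,61, 61, 64 ] 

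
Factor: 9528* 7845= 74747160 = 2^3 * 3^2 *5^1*397^1*523^1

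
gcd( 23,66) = 1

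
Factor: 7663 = 79^1  *  97^1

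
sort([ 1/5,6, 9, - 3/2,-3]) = [ - 3, - 3/2,1/5, 6,9 ]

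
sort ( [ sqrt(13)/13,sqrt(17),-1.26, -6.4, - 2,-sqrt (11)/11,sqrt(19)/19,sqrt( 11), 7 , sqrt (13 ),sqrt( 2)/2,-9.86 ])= [ - 9.86, - 6.4  , - 2, - 1.26, - sqrt(11)/11,sqrt(19)/19, sqrt( 13)/13, sqrt(2 ) /2,  sqrt( 11 ),sqrt(  13), sqrt(17 ), 7 ]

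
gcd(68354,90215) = 1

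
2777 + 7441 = 10218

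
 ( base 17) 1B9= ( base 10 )485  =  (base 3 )122222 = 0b111100101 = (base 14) 269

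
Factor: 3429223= 7^1*17^1*28817^1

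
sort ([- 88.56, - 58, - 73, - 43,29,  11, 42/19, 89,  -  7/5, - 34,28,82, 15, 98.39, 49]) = [ - 88.56,  -  73, - 58, - 43, - 34 , - 7/5,42/19,11,  15,28, 29,49,82,89 , 98.39]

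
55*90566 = 4981130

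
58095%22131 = 13833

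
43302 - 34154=9148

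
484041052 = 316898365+167142687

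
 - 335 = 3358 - 3693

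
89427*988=88353876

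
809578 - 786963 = 22615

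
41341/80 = 516 + 61/80 = 516.76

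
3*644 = 1932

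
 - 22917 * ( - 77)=1764609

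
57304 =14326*4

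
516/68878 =258/34439 =0.01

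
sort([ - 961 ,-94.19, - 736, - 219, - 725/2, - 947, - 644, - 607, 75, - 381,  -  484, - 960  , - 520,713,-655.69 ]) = [ - 961, - 960, - 947, - 736, - 655.69, - 644,-607,-520, -484, - 381, - 725/2,-219, - 94.19,  75, 713]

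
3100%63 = 13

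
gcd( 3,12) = 3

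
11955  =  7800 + 4155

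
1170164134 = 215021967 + 955142167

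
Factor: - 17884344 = - 2^3*3^1*745181^1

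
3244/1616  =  811/404 = 2.01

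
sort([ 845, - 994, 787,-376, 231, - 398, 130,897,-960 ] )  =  [ - 994,-960, -398,  -  376, 130, 231, 787,845,897] 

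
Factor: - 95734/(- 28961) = 2^1*151^1 * 317^1* 28961^( -1) 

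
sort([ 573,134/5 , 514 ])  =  [ 134/5,514,573 ] 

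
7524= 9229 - 1705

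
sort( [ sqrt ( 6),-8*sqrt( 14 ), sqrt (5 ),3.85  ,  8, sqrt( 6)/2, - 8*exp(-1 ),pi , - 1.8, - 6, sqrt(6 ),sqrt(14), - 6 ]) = [ - 8*sqrt( 14), - 6, - 6,-8*exp(-1), - 1.8,sqrt( 6)/2, sqrt( 5 ),sqrt( 6), sqrt(6), pi, sqrt(14 ), 3.85,8 ]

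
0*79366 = 0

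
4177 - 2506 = 1671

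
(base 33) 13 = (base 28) 18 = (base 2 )100100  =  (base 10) 36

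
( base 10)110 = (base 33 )3b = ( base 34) 38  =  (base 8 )156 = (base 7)215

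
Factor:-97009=-11^1*8819^1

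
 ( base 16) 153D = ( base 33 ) 4WP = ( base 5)133222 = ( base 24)9AD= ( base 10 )5437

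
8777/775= 8777/775 = 11.33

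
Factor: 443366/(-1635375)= - 63338/233625 = -2^1*3^(  -  1)*5^(-3)*7^(- 1)*11^1*89^( - 1)*2879^1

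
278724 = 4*69681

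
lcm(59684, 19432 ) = 835576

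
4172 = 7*596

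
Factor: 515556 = 2^2*3^2*14321^1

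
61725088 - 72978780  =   - 11253692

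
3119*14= 43666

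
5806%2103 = 1600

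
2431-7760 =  - 5329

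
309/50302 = 309/50302  =  0.01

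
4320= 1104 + 3216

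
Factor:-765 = - 3^2*5^1*17^1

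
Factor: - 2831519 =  - 383^1*7393^1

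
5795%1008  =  755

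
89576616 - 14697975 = 74878641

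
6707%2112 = 371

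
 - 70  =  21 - 91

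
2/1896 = 1/948 = 0.00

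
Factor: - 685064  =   - 2^3*19^1  *  4507^1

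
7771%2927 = 1917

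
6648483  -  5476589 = 1171894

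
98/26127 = 98/26127 = 0.00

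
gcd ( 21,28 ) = 7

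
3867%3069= 798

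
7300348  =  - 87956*(  -  83) 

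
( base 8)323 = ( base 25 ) 8B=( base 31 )6p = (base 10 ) 211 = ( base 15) e1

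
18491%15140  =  3351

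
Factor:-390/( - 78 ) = 5^1 = 5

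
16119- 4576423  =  -4560304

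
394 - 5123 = -4729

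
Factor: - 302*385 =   -  116270 = - 2^1*5^1* 7^1 * 11^1*151^1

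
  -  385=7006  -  7391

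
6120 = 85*72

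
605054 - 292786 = 312268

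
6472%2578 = 1316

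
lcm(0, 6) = 0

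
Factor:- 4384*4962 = -2^6*3^1 * 137^1*827^1 = -21753408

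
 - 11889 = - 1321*9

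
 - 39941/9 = - 4438 + 1/9 = - 4437.89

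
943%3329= 943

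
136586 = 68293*2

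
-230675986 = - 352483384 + 121807398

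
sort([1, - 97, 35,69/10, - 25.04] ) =[ - 97,-25.04,1, 69/10, 35] 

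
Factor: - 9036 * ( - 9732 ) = 2^4*3^3*251^1*811^1  =  87938352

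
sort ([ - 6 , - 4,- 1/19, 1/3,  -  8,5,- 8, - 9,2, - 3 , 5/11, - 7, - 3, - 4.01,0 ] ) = [ - 9, - 8,  -  8,  -  7, - 6,-4.01, - 4, - 3, - 3, - 1/19,0,1/3,5/11,2, 5]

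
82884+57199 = 140083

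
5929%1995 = 1939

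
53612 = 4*13403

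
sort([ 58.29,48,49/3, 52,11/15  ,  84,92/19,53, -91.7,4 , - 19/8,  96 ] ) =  [ - 91.7, - 19/8, 11/15, 4,92/19, 49/3,48, 52,53,58.29, 84, 96 ] 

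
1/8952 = 1/8952 = 0.00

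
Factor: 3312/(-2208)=-2^(-1)*3^1=-  3/2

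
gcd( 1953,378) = 63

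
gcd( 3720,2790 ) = 930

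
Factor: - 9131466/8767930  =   - 4565733/4383965 = - 3^1 * 5^( - 1)*19^ ( - 1 )*139^1*10949^1*46147^( - 1)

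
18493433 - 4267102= 14226331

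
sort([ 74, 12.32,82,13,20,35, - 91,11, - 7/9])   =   [ - 91, - 7/9,11 , 12.32, 13,20,35,74 , 82]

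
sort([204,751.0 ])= [ 204, 751.0]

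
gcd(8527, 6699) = 1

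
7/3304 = 1/472=0.00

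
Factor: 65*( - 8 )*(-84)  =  2^5*3^1 * 5^1 * 7^1*13^1 = 43680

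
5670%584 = 414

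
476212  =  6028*79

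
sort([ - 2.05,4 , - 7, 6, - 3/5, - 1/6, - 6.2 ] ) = [-7,-6.2, - 2.05,  -  3/5, - 1/6,4, 6] 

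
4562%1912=738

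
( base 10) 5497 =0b1010101111001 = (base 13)266b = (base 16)1579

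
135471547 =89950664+45520883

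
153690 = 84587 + 69103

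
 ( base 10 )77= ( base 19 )41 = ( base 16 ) 4D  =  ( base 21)3e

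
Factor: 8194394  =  2^1*13^1*23^1*71^1*193^1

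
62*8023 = 497426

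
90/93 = 30/31 = 0.97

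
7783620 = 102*76310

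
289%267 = 22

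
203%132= 71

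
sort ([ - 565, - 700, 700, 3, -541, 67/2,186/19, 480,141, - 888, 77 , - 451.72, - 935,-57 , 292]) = [-935 ,  -  888, - 700,- 565, - 541,-451.72, - 57, 3, 186/19 , 67/2,77, 141,292,480,700 ] 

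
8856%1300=1056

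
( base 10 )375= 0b101110111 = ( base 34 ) B1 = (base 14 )1cb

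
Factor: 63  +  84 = 3^1*7^2 = 147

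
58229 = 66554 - 8325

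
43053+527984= 571037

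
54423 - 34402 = 20021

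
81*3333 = 269973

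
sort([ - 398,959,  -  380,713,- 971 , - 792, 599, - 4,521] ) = [  -  971, - 792,  -  398, - 380, - 4,521,599,713,959] 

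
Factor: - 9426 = -2^1* 3^1*1571^1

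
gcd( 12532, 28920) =964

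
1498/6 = 749/3 = 249.67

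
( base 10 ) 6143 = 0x17ff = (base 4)1133333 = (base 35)50i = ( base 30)6ON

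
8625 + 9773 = 18398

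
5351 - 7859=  - 2508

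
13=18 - 5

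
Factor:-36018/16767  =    -  58/27 = -2^1*3^(-3)*29^1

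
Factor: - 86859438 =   -  2^1*3^1*14476573^1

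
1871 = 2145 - 274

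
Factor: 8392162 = 2^1 * 4196081^1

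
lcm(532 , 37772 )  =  37772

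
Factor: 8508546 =2^1*3^2*472697^1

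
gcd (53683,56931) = 7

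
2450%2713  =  2450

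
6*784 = 4704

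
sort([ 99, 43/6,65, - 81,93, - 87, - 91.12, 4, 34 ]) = [ - 91.12, - 87, - 81 , 4,43/6 , 34 , 65,93,  99] 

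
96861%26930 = 16071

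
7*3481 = 24367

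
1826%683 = 460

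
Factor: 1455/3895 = 291/779 = 3^1 * 19^( - 1 ) * 41^( -1)*97^1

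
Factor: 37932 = 2^2*3^1*29^1*109^1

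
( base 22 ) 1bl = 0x2EB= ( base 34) lx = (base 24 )173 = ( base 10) 747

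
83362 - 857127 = -773765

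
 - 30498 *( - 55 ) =1677390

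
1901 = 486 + 1415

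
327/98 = 327/98 = 3.34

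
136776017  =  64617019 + 72158998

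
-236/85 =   -  3+19/85= - 2.78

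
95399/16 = 95399/16 = 5962.44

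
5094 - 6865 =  - 1771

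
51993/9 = 5777   =  5777.00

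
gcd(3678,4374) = 6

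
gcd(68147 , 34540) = 1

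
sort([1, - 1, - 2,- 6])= [ - 6, - 2, - 1, 1 ]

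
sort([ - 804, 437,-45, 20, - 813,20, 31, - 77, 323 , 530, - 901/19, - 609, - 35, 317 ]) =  [ - 813, - 804, - 609, - 77, - 901/19, - 45,-35,20 , 20, 31, 317, 323,437, 530]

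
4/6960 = 1/1740= 0.00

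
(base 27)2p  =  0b1001111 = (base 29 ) 2l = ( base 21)3G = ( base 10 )79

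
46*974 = 44804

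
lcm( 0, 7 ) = 0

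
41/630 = 41/630 = 0.07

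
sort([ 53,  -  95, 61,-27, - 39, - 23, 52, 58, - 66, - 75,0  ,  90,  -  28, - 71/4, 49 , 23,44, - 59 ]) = [ - 95, - 75, - 66, - 59, - 39, - 28, - 27, - 23, - 71/4, 0, 23, 44, 49,52,  53,58, 61,90]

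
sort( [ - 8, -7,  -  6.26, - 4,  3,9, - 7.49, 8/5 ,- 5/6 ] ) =[-8,-7.49, - 7, - 6.26, - 4, - 5/6 , 8/5, 3,9 ] 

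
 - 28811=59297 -88108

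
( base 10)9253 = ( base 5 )244003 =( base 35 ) 7jd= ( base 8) 22045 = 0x2425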